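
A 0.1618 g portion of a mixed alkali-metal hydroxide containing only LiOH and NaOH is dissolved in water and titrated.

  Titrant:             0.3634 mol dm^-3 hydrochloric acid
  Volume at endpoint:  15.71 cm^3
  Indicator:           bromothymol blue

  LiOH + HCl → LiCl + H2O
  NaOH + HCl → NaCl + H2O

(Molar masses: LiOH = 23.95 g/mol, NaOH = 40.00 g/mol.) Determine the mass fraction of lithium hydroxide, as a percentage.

61.39 %

n(HCl) = 0.01571 × 0.3634 = 5.709 × 10^-3 mol
Let x = n(LiOH), y = n(NaOH).
Titrant: 1x + 1y = 5.709 × 10^-3;  mass: 23.95x + 40.00y = 0.1618
Solving, x = 4.147 × 10^-3 mol, y = 1.562 × 10^-3 mol
mass of LiOH = 4.147 × 10^-3 × 23.95 = 0.09932 g
% LiOH = 0.09932 / 0.1618 × 100 = 61.39 %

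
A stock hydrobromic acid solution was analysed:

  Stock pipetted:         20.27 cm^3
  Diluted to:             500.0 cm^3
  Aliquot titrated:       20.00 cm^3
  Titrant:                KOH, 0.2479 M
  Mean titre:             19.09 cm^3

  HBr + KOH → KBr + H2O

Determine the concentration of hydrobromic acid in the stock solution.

n(KOH) = 0.01909 × 0.2479 = 4.732 × 10^-3 mol
n(HBr) in the aliquot = 4.732 × 10^-3 mol (1:1 ratio)
[HBr]_dilute = 4.732 × 10^-3 / 0.02000 = 0.2366 mol/L
Dilution factor = 500.0 / 20.27 = 24.67
[HBr]_stock = 0.2366 × 24.67 = 5.837 mol/L

5.837 M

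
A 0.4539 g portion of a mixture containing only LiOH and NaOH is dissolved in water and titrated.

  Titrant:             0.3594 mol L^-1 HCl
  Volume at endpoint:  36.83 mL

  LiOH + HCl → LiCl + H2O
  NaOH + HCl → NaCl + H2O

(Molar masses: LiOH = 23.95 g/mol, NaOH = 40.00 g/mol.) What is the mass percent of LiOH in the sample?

24.84 %

n(HCl) = 0.03683 × 0.3594 = 0.01324 mol
Let x = n(LiOH), y = n(NaOH).
Titrant: 1x + 1y = 0.01324;  mass: 23.95x + 40.00y = 0.4539
Solving, x = 4.708 × 10^-3 mol, y = 8.528 × 10^-3 mol
mass of LiOH = 4.708 × 10^-3 × 23.95 = 0.1128 g
% LiOH = 0.1128 / 0.4539 × 100 = 24.84 %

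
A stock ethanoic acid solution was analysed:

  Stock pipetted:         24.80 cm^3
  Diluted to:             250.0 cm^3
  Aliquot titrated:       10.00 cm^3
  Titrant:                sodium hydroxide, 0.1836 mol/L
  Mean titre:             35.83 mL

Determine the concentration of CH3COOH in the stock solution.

6.631 mol/L

CH3COOH + NaOH → CH3COONa + H2O
n(NaOH) = 0.03583 × 0.1836 = 6.578 × 10^-3 mol
n(CH3COOH) in the aliquot = 6.578 × 10^-3 mol (1:1 ratio)
[CH3COOH]_dilute = 6.578 × 10^-3 / 0.01000 = 0.6578 mol/L
Dilution factor = 250.0 / 24.80 = 10.08
[CH3COOH]_stock = 0.6578 × 10.08 = 6.631 mol/L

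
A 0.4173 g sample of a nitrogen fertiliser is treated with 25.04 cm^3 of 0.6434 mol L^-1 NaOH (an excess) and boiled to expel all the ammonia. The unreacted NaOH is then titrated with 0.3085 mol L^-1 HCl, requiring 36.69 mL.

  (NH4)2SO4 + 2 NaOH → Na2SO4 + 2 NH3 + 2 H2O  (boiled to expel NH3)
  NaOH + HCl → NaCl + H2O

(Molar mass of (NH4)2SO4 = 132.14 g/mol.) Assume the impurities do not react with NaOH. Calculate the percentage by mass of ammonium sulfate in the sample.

75.87 %

n(NaOH) added = 0.02504 × 0.6434 = 0.01611 mol
n(HCl) used in back-titration = 0.03669 × 0.3085 = 0.01132 mol
n(NaOH) left over = 0.01132 mol (1:1 ratio)
n(NaOH) consumed by analyte = 0.01611 − 0.01132 = 4.792 × 10^-3 mol
From the 1:2 ratio, n((NH4)2SO4) = 1/2 × 4.792 × 10^-3 = 2.396 × 10^-3 mol
mass of (NH4)2SO4 = 2.396 × 10^-3 × 132.14 = 0.3166 g
% (NH4)2SO4 = 0.3166 / 0.4173 × 100 = 75.87 %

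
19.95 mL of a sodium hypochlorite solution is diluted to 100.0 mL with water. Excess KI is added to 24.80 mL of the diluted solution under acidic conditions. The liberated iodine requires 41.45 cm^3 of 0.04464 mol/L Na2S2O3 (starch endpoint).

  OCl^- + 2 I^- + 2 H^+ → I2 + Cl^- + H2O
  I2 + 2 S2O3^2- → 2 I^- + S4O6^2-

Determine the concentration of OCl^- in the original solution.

n(S2O3^2-) = 0.04145 × 0.04464 = 1.850 × 10^-3 mol
n(I2) = n(S2O3^2-)/2 = 9.252 × 10^-4 mol
n(OCl^-) in the aliquot = 9.252 × 10^-4 mol (1:1 ratio)
[OCl^-]_dilute = 9.252 × 10^-4 / 0.02480 = 0.03731 mol/L
[OCl^-]_original = 0.03731 × 100.0/19.95 = 0.1870 mol/L

0.1870 mol/L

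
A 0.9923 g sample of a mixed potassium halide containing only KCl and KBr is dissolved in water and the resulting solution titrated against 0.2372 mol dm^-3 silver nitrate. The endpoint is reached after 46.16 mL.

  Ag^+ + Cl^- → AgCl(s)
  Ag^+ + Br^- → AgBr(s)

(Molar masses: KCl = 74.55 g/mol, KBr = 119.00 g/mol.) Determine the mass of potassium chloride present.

0.5210 g

n(AgNO3) = 0.04616 × 0.2372 = 0.01095 mol
Let x = n(KCl), y = n(KBr).
Titrant: 1x + 1y = 0.01095;  mass: 74.55x + 119.00y = 0.9923
Solving, x = 6.989 × 10^-3 mol, y = 3.960 × 10^-3 mol
mass of KCl = 6.989 × 10^-3 × 74.55 = 0.5210 g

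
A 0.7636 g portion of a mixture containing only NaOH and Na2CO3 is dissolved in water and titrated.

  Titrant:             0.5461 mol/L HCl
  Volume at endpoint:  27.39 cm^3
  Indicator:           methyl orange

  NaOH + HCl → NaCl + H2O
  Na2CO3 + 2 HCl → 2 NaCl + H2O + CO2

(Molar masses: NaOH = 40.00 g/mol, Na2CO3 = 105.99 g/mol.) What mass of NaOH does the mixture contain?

n(HCl) = 0.02739 × 0.5461 = 0.01496 mol
Let x = n(NaOH), y = n(Na2CO3).
Titrant: 1x + 2y = 0.01496;  mass: 40.00x + 105.99y = 0.7636
Solving, x = 2.238 × 10^-3 mol, y = 6.360 × 10^-3 mol
mass of NaOH = 2.238 × 10^-3 × 40.00 = 0.08952 g

0.08952 g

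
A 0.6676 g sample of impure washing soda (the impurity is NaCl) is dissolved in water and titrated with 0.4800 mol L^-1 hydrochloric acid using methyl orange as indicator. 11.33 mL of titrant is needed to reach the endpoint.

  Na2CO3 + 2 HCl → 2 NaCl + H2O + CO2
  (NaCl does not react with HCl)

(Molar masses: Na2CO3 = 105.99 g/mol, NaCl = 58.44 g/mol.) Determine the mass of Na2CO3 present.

0.2882 g

n(HCl) = 0.01133 × 0.4800 = 5.438 × 10^-3 mol
Let x = n(Na2CO3), y = n(NaCl).
Titrant: 2x = 5.438 × 10^-3;  mass: 105.99x + 58.44y = 0.6676
Solving, x = 2.719 × 10^-3 mol, y = 6.492 × 10^-3 mol
mass of Na2CO3 = 2.719 × 10^-3 × 105.99 = 0.2882 g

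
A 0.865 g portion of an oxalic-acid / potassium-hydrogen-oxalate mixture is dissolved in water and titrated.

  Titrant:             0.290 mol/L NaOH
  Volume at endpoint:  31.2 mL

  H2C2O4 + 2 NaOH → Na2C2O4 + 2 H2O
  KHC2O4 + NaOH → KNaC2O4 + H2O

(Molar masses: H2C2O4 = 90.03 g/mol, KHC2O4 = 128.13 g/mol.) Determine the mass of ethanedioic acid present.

n(NaOH) = 0.0312 × 0.290 = 9.05 × 10^-3 mol
Let x = n(H2C2O4), y = n(KHC2O4).
Titrant: 2x + 1y = 9.05 × 10^-3;  mass: 90.03x + 128.13y = 0.865
Solving, x = 1.77 × 10^-3 mol, y = 5.51 × 10^-3 mol
mass of H2C2O4 = 1.77 × 10^-3 × 90.03 = 0.159 g

0.159 g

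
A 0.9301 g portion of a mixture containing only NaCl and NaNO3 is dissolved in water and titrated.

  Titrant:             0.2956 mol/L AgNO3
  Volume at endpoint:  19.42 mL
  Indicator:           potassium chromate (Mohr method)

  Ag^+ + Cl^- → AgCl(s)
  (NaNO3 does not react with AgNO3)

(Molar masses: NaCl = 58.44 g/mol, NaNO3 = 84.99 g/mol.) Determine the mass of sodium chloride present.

n(AgNO3) = 0.01942 × 0.2956 = 5.741 × 10^-3 mol
Let x = n(NaCl), y = n(NaNO3).
Titrant: 1x = 5.741 × 10^-3;  mass: 58.44x + 84.99y = 0.9301
Solving, x = 5.741 × 10^-3 mol, y = 6.996 × 10^-3 mol
mass of NaCl = 5.741 × 10^-3 × 58.44 = 0.3355 g

0.3355 g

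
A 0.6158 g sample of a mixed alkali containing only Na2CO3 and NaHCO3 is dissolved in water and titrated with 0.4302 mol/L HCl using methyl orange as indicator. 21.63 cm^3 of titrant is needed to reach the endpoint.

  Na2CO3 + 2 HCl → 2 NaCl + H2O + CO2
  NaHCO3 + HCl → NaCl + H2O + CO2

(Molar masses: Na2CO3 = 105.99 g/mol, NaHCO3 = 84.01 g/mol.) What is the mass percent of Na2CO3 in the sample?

n(HCl) = 0.02163 × 0.4302 = 9.305 × 10^-3 mol
Let x = n(Na2CO3), y = n(NaHCO3).
Titrant: 2x + 1y = 9.305 × 10^-3;  mass: 105.99x + 84.01y = 0.6158
Solving, x = 2.675 × 10^-3 mol, y = 3.955 × 10^-3 mol
mass of Na2CO3 = 2.675 × 10^-3 × 105.99 = 0.2835 g
% Na2CO3 = 0.2835 / 0.6158 × 100 = 46.04 %

46.04 %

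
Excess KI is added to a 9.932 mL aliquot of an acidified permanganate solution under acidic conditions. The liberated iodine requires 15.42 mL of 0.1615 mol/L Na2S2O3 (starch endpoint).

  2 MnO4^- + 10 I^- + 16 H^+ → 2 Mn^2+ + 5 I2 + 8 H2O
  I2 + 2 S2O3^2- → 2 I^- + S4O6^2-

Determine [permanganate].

0.05015 mol/L

n(S2O3^2-) = 0.01542 × 0.1615 = 2.490 × 10^-3 mol
n(I2) = n(S2O3^2-)/2 = 1.245 × 10^-3 mol
From the 2:5 ratio, n(MnO4^-) in the aliquot = 2/5 × 1.245 × 10^-3 = 4.981 × 10^-4 mol
[MnO4^-] = 4.981 × 10^-4 / 0.009932 = 0.05015 mol/L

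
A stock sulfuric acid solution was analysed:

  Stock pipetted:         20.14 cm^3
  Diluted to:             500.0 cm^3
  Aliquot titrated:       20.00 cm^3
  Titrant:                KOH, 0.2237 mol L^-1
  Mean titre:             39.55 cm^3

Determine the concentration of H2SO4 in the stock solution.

H2SO4 + 2 KOH → K2SO4 + 2 H2O
n(KOH) = 0.03955 × 0.2237 = 8.847 × 10^-3 mol
From the 1:2 ratio, n(H2SO4) in the aliquot = 1/2 × 8.847 × 10^-3 = 4.424 × 10^-3 mol
[H2SO4]_dilute = 4.424 × 10^-3 / 0.02000 = 0.2212 mol/L
Dilution factor = 500.0 / 20.14 = 24.83
[H2SO4]_stock = 0.2212 × 24.83 = 5.491 mol/L

5.491 mol/L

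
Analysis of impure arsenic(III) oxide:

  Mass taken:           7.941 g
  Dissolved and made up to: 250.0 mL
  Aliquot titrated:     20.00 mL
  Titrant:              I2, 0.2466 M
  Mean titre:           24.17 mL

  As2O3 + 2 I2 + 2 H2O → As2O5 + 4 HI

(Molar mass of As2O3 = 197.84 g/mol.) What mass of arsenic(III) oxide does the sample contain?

7.370 g

n(I2) per titration = 0.02417 × 0.2466 = 5.960 × 10^-3 mol
From the 1:2 ratio, n(As2O3) in each aliquot = 1/2 × 5.960 × 10^-3 = 2.980 × 10^-3 mol
n(As2O3) in the whole flask = 2.980 × 10^-3 × 250.0/20.00 = 0.03725 mol
mass of As2O3 = 0.03725 × 197.84 = 7.370 g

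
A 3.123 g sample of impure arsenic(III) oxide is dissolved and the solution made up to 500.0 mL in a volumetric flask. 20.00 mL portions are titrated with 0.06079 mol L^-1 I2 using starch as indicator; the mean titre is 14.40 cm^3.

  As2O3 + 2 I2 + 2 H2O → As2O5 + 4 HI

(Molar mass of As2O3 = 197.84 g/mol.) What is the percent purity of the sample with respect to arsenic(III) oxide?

n(I2) per titration = 0.01440 × 0.06079 = 8.754 × 10^-4 mol
From the 1:2 ratio, n(As2O3) in each aliquot = 1/2 × 8.754 × 10^-4 = 4.377 × 10^-4 mol
n(As2O3) in the whole flask = 4.377 × 10^-4 × 500.0/20.00 = 0.01094 mol
mass of As2O3 = 0.01094 × 197.84 = 2.165 g
% As2O3 = 2.165 / 3.123 × 100 = 69.32 %

69.32 %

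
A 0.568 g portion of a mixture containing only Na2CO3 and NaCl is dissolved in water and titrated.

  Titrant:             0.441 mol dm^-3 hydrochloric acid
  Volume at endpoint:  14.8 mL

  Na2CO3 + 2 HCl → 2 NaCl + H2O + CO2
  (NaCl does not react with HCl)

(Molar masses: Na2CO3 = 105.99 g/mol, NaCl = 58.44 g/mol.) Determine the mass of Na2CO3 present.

0.346 g

n(HCl) = 0.0148 × 0.441 = 6.53 × 10^-3 mol
Let x = n(Na2CO3), y = n(NaCl).
Titrant: 2x = 6.53 × 10^-3;  mass: 105.99x + 58.44y = 0.568
Solving, x = 3.26 × 10^-3 mol, y = 3.80 × 10^-3 mol
mass of Na2CO3 = 3.26 × 10^-3 × 105.99 = 0.346 g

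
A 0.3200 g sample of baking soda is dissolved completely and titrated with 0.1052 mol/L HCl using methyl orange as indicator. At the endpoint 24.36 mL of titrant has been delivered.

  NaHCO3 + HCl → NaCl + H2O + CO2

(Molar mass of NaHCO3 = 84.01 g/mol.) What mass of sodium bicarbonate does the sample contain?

0.2153 g

n(HCl) = 0.02436 L × 0.1052 mol/L = 2.563 × 10^-3 mol
n(NaHCO3) = 2.563 × 10^-3 mol (1:1 ratio)
mass of NaHCO3 = 2.563 × 10^-3 × 84.01 g/mol = 0.2153 g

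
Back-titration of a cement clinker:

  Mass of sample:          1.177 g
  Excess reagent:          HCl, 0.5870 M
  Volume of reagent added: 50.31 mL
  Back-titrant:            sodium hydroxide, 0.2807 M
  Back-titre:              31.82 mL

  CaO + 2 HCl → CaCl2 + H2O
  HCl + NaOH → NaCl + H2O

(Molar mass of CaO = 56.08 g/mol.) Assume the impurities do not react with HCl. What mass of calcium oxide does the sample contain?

n(HCl) added = 0.05031 × 0.5870 = 0.02953 mol
n(NaOH) used in back-titration = 0.03182 × 0.2807 = 8.932 × 10^-3 mol
n(HCl) left over = 8.932 × 10^-3 mol (1:1 ratio)
n(HCl) consumed by analyte = 0.02953 − 8.932 × 10^-3 = 0.02060 mol
From the 1:2 ratio, n(CaO) = 1/2 × 0.02060 = 0.01030 mol
mass of CaO = 0.01030 × 56.08 = 0.5776 g

0.5776 g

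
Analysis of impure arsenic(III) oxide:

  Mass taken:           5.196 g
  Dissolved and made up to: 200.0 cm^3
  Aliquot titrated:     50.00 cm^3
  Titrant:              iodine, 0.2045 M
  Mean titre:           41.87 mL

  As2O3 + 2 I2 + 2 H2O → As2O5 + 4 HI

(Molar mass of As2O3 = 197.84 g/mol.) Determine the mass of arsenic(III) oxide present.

n(I2) per titration = 0.04187 × 0.2045 = 8.562 × 10^-3 mol
From the 1:2 ratio, n(As2O3) in each aliquot = 1/2 × 8.562 × 10^-3 = 4.281 × 10^-3 mol
n(As2O3) in the whole flask = 4.281 × 10^-3 × 200.0/50.00 = 0.01712 mol
mass of As2O3 = 0.01712 × 197.84 = 3.388 g

3.388 g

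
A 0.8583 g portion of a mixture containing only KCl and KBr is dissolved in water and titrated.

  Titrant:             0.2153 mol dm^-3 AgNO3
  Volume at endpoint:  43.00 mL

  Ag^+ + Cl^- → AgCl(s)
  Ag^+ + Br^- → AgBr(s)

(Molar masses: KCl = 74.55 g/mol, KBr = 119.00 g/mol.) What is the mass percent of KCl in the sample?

47.56 %

n(AgNO3) = 0.04300 × 0.2153 = 9.258 × 10^-3 mol
Let x = n(KCl), y = n(KBr).
Titrant: 1x + 1y = 9.258 × 10^-3;  mass: 74.55x + 119.00y = 0.8583
Solving, x = 5.476 × 10^-3 mol, y = 3.782 × 10^-3 mol
mass of KCl = 5.476 × 10^-3 × 74.55 = 0.4082 g
% KCl = 0.4082 / 0.8583 × 100 = 47.56 %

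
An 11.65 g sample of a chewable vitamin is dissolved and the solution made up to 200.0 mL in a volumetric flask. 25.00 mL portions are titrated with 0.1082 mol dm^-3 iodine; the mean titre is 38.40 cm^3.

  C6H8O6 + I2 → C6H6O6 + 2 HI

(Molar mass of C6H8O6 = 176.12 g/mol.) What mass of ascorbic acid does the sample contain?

5.854 g

n(I2) per titration = 0.03840 × 0.1082 = 4.155 × 10^-3 mol
n(C6H8O6) in each aliquot = 4.155 × 10^-3 mol (1:1 ratio)
n(C6H8O6) in the whole flask = 4.155 × 10^-3 × 200.0/25.00 = 0.03324 mol
mass of C6H8O6 = 0.03324 × 176.12 = 5.854 g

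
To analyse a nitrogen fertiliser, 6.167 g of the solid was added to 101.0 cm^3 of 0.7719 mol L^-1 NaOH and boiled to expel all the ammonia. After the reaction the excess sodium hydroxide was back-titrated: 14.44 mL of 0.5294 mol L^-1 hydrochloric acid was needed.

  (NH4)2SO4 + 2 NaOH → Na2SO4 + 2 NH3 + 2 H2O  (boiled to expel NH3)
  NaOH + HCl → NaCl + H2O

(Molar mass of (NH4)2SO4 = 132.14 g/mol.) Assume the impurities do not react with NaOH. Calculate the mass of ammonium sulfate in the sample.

n(NaOH) added = 0.1010 × 0.7719 = 0.07796 mol
n(HCl) used in back-titration = 0.01444 × 0.5294 = 7.645 × 10^-3 mol
n(NaOH) left over = 7.645 × 10^-3 mol (1:1 ratio)
n(NaOH) consumed by analyte = 0.07796 − 7.645 × 10^-3 = 0.07032 mol
From the 1:2 ratio, n((NH4)2SO4) = 1/2 × 0.07032 = 0.03516 mol
mass of (NH4)2SO4 = 0.03516 × 132.14 = 4.646 g

4.646 g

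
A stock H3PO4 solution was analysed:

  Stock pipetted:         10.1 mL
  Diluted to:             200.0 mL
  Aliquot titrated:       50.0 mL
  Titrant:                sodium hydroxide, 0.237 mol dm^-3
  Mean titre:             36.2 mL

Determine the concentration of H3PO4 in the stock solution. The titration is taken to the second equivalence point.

H3PO4 + 2 NaOH → Na2HPO4 + 2 H2O
n(NaOH) = 0.0362 × 0.237 = 8.58 × 10^-3 mol
From the 1:2 ratio, n(H3PO4) in the aliquot = 1/2 × 8.58 × 10^-3 = 4.29 × 10^-3 mol
[H3PO4]_dilute = 4.29 × 10^-3 / 0.0500 = 0.0858 mol/L
Dilution factor = 200.0 / 10.1 = 19.80
[H3PO4]_stock = 0.0858 × 19.80 = 1.70 mol/L

1.70 mol/L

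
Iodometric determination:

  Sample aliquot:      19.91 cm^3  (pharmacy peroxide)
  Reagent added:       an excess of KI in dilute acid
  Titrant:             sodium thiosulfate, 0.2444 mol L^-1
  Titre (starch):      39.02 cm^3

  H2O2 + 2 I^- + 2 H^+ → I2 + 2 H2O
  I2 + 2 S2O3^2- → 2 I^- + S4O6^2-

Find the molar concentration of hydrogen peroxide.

n(S2O3^2-) = 0.03902 × 0.2444 = 9.536 × 10^-3 mol
n(I2) = n(S2O3^2-)/2 = 4.768 × 10^-3 mol
n(H2O2) in the aliquot = 4.768 × 10^-3 mol (1:1 ratio)
[H2O2] = 4.768 × 10^-3 / 0.01991 = 0.2395 mol/L

0.2395 mol/L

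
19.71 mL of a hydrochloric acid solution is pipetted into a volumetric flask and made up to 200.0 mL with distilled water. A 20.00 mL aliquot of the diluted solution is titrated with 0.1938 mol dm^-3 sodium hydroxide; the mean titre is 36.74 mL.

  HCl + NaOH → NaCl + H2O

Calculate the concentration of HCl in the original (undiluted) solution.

n(NaOH) = 0.03674 × 0.1938 = 7.120 × 10^-3 mol
n(HCl) in the aliquot = 7.120 × 10^-3 mol (1:1 ratio)
[HCl]_dilute = 7.120 × 10^-3 / 0.02000 = 0.3560 mol/L
Dilution factor = 200.0 / 19.71 = 10.15
[HCl]_stock = 0.3560 × 10.15 = 3.612 mol/L

3.612 mol/L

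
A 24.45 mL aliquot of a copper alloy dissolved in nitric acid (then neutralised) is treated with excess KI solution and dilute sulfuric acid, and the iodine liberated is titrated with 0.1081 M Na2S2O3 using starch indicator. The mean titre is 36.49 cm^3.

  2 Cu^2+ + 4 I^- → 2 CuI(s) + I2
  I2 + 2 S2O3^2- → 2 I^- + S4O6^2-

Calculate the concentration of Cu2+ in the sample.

n(S2O3^2-) = 0.03649 × 0.1081 = 3.945 × 10^-3 mol
n(I2) = n(S2O3^2-)/2 = 1.972 × 10^-3 mol
From the 2:1 ratio, n(Cu2+) in the aliquot = 2/1 × 1.972 × 10^-3 = 3.945 × 10^-3 mol
[Cu2+] = 3.945 × 10^-3 / 0.02445 = 0.1613 mol/L

0.1613 M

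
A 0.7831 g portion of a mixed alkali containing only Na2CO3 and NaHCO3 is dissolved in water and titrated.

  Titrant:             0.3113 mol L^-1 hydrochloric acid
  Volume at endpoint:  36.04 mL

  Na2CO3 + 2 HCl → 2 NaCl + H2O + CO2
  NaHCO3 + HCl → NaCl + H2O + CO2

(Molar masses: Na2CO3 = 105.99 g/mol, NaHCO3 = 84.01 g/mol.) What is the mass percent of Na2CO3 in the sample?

n(HCl) = 0.03604 × 0.3113 = 0.01122 mol
Let x = n(Na2CO3), y = n(NaHCO3).
Titrant: 2x + 1y = 0.01122;  mass: 105.99x + 84.01y = 0.7831
Solving, x = 2.570 × 10^-3 mol, y = 6.079 × 10^-3 mol
mass of Na2CO3 = 2.570 × 10^-3 × 105.99 = 0.2724 g
% Na2CO3 = 0.2724 / 0.7831 × 100 = 34.79 %

34.79 %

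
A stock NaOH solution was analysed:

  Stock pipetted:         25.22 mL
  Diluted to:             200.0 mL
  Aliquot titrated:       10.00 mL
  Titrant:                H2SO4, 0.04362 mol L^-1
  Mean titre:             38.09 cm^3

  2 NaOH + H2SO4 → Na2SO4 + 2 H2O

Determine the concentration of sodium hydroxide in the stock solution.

n(H2SO4) = 0.03809 × 0.04362 = 1.661 × 10^-3 mol
From the 2:1 ratio, n(NaOH) in the aliquot = 2/1 × 1.661 × 10^-3 = 3.323 × 10^-3 mol
[NaOH]_dilute = 3.323 × 10^-3 / 0.01000 = 0.3323 mol/L
Dilution factor = 200.0 / 25.22 = 7.930
[NaOH]_stock = 0.3323 × 7.930 = 2.635 mol/L

2.635 mol/L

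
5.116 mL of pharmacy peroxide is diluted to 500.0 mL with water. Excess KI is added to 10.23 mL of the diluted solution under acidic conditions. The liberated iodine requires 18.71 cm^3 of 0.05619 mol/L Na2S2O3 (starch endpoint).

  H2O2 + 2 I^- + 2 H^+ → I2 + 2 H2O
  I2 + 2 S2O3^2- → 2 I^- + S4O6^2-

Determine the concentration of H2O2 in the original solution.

5.022 mol/L

n(S2O3^2-) = 0.01871 × 0.05619 = 1.051 × 10^-3 mol
n(I2) = n(S2O3^2-)/2 = 5.257 × 10^-4 mol
n(H2O2) in the aliquot = 5.257 × 10^-4 mol (1:1 ratio)
[H2O2]_dilute = 5.257 × 10^-4 / 0.01023 = 0.05138 mol/L
[H2O2]_original = 0.05138 × 500.0/5.116 = 5.022 mol/L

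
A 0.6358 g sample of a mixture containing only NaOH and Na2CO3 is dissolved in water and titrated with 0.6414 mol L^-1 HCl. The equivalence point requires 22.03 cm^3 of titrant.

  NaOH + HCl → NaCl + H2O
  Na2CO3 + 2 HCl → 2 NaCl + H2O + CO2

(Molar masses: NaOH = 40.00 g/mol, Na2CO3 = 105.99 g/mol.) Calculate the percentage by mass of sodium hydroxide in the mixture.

n(HCl) = 0.02203 × 0.6414 = 0.01413 mol
Let x = n(NaOH), y = n(Na2CO3).
Titrant: 1x + 2y = 0.01413;  mass: 40.00x + 105.99y = 0.6358
Solving, x = 8.697 × 10^-3 mol, y = 2.716 × 10^-3 mol
mass of NaOH = 8.697 × 10^-3 × 40.00 = 0.3479 g
% NaOH = 0.3479 / 0.6358 × 100 = 54.72 %

54.72 %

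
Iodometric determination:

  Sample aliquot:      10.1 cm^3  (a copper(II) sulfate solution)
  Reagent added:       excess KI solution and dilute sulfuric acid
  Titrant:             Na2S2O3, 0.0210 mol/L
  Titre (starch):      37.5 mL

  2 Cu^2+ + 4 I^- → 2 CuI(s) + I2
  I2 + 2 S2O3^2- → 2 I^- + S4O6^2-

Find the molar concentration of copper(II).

n(S2O3^2-) = 0.0375 × 0.0210 = 7.88 × 10^-4 mol
n(I2) = n(S2O3^2-)/2 = 3.94 × 10^-4 mol
From the 2:1 ratio, n(Cu2+) in the aliquot = 2/1 × 3.94 × 10^-4 = 7.88 × 10^-4 mol
[Cu2+] = 7.88 × 10^-4 / 0.0101 = 0.0780 mol/L

0.0780 mol/L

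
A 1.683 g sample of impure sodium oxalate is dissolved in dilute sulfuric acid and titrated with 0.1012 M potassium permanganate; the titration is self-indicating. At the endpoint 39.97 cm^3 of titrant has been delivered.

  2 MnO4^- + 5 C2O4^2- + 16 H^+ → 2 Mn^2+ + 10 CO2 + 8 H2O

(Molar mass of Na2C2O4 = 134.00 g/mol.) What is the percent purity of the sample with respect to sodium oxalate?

n(KMnO4) = 0.03997 L × 0.1012 mol/L = 4.045 × 10^-3 mol
From the 5:2 ratio, n(Na2C2O4) = 5/2 × 4.045 × 10^-3 = 0.01011 mol
mass of Na2C2O4 = 0.01011 × 134.00 g/mol = 1.355 g
% Na2C2O4 = 1.355 / 1.683 × 100 = 80.51 %

80.51 %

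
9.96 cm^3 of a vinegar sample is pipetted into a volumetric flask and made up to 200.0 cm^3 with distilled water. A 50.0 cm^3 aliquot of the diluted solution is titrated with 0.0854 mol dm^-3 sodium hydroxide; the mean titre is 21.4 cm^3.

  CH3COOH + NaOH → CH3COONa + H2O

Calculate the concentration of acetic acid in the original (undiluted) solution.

0.734 mol/L

n(NaOH) = 0.0214 × 0.0854 = 1.83 × 10^-3 mol
n(CH3COOH) in the aliquot = 1.83 × 10^-3 mol (1:1 ratio)
[CH3COOH]_dilute = 1.83 × 10^-3 / 0.0500 = 0.0366 mol/L
Dilution factor = 200.0 / 9.96 = 20.08
[CH3COOH]_stock = 0.0366 × 20.08 = 0.734 mol/L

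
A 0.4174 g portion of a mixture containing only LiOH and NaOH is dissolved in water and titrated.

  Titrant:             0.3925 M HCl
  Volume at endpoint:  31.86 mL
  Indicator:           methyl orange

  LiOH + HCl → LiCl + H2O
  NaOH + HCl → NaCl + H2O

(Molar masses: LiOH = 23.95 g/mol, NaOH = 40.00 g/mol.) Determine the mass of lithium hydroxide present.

0.1236 g

n(HCl) = 0.03186 × 0.3925 = 0.01251 mol
Let x = n(LiOH), y = n(NaOH).
Titrant: 1x + 1y = 0.01251;  mass: 23.95x + 40.00y = 0.4174
Solving, x = 5.159 × 10^-3 mol, y = 7.346 × 10^-3 mol
mass of LiOH = 5.159 × 10^-3 × 23.95 = 0.1236 g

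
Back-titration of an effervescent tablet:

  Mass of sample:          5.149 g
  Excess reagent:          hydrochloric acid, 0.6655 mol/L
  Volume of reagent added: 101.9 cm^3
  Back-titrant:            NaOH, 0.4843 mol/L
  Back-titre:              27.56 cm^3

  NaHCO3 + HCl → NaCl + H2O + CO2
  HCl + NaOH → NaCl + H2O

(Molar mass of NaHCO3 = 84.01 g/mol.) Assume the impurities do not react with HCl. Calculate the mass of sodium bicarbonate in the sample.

4.576 g

n(HCl) added = 0.1019 × 0.6655 = 0.06781 mol
n(NaOH) used in back-titration = 0.02756 × 0.4843 = 0.01335 mol
n(HCl) left over = 0.01335 mol (1:1 ratio)
n(HCl) consumed by analyte = 0.06781 − 0.01335 = 0.05447 mol
n(NaHCO3) = 0.05447 mol (1:1 ratio)
mass of NaHCO3 = 0.05447 × 84.01 = 4.576 g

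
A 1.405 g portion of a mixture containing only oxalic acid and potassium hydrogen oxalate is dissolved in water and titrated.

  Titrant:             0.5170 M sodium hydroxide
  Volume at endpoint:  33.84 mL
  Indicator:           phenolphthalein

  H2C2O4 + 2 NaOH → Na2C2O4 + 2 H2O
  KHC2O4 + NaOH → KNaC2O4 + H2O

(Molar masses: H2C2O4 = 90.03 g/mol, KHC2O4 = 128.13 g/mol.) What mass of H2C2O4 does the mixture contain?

0.4531 g

n(NaOH) = 0.03384 × 0.5170 = 0.01750 mol
Let x = n(H2C2O4), y = n(KHC2O4).
Titrant: 2x + 1y = 0.01750;  mass: 90.03x + 128.13y = 1.405
Solving, x = 5.033 × 10^-3 mol, y = 7.429 × 10^-3 mol
mass of H2C2O4 = 5.033 × 10^-3 × 90.03 = 0.4531 g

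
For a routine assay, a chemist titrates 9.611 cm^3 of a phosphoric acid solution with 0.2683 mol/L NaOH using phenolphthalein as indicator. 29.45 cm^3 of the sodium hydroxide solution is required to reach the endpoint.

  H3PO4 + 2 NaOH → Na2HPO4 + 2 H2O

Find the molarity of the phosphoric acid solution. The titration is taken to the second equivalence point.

n(NaOH) = 0.02945 L × 0.2683 mol/L = 7.901 × 10^-3 mol
From the 1:2 mole ratio, n(H3PO4) = 1/2 × 7.901 × 10^-3 = 3.951 × 10^-3 mol
[H3PO4] = 3.951 × 10^-3 mol / 0.009611 L = 0.4111 mol/L

0.4111 mol/L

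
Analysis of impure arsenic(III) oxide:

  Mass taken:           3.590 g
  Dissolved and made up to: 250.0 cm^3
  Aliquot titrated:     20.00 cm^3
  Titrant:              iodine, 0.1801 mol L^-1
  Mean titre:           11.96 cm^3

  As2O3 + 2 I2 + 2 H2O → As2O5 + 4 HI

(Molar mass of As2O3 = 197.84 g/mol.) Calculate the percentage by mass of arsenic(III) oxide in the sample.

n(I2) per titration = 0.01196 × 0.1801 = 2.154 × 10^-3 mol
From the 1:2 ratio, n(As2O3) in each aliquot = 1/2 × 2.154 × 10^-3 = 1.077 × 10^-3 mol
n(As2O3) in the whole flask = 1.077 × 10^-3 × 250.0/20.00 = 0.01346 mol
mass of As2O3 = 0.01346 × 197.84 = 2.663 g
% As2O3 = 2.663 / 3.590 × 100 = 74.19 %

74.19 %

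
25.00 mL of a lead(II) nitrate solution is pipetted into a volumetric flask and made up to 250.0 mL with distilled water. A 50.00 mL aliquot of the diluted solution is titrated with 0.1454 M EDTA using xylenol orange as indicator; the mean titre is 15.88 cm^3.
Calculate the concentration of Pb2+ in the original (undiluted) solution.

0.4618 M

Pb^2+ + EDTA^4- → [Pb(EDTA)]^2-
n(EDTA) = 0.01588 × 0.1454 = 2.309 × 10^-3 mol
n(Pb2+) in the aliquot = 2.309 × 10^-3 mol (1:1 ratio)
[Pb2+]_dilute = 2.309 × 10^-3 / 0.05000 = 0.04618 mol/L
Dilution factor = 250.0 / 25.00 = 10.00
[Pb2+]_stock = 0.04618 × 10.00 = 0.4618 mol/L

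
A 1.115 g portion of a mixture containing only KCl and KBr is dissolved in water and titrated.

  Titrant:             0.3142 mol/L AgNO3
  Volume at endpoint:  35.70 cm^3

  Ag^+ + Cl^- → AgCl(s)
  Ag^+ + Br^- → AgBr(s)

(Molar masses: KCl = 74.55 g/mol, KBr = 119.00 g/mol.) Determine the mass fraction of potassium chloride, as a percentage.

33.06 %

n(AgNO3) = 0.03570 × 0.3142 = 0.01122 mol
Let x = n(KCl), y = n(KBr).
Titrant: 1x + 1y = 0.01122;  mass: 74.55x + 119.00y = 1.115
Solving, x = 4.945 × 10^-3 mol, y = 6.272 × 10^-3 mol
mass of KCl = 4.945 × 10^-3 × 74.55 = 0.3687 g
% KCl = 0.3687 / 1.115 × 100 = 33.06 %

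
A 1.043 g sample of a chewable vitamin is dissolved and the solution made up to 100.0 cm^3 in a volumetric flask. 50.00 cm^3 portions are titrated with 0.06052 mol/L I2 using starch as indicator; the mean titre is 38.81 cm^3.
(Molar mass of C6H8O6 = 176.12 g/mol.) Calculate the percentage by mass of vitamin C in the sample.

79.32 %

C6H8O6 + I2 → C6H6O6 + 2 HI
n(I2) per titration = 0.03881 × 0.06052 = 2.349 × 10^-3 mol
n(C6H8O6) in each aliquot = 2.349 × 10^-3 mol (1:1 ratio)
n(C6H8O6) in the whole flask = 2.349 × 10^-3 × 100.0/50.00 = 4.698 × 10^-3 mol
mass of C6H8O6 = 4.698 × 10^-3 × 176.12 = 0.8273 g
% C6H8O6 = 0.8273 / 1.043 × 100 = 79.32 %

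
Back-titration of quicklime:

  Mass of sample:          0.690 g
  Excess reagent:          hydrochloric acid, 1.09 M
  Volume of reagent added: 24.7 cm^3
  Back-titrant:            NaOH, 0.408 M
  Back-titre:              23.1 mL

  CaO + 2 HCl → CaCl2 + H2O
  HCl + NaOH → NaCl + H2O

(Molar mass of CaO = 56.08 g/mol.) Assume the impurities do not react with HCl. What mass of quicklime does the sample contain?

n(HCl) added = 0.0247 × 1.09 = 0.0269 mol
n(NaOH) used in back-titration = 0.0231 × 0.408 = 9.42 × 10^-3 mol
n(HCl) left over = 9.42 × 10^-3 mol (1:1 ratio)
n(HCl) consumed by analyte = 0.0269 − 9.42 × 10^-3 = 0.0175 mol
From the 1:2 ratio, n(CaO) = 1/2 × 0.0175 = 8.75 × 10^-3 mol
mass of CaO = 8.75 × 10^-3 × 56.08 = 0.491 g

0.491 g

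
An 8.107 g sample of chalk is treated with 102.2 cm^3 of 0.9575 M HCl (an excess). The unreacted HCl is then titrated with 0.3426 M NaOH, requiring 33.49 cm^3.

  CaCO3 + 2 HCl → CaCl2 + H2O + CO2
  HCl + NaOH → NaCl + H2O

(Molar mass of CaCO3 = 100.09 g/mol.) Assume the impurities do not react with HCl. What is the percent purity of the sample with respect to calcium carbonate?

n(HCl) added = 0.1022 × 0.9575 = 0.09786 mol
n(NaOH) used in back-titration = 0.03349 × 0.3426 = 0.01147 mol
n(HCl) left over = 0.01147 mol (1:1 ratio)
n(HCl) consumed by analyte = 0.09786 − 0.01147 = 0.08638 mol
From the 1:2 ratio, n(CaCO3) = 1/2 × 0.08638 = 0.04319 mol
mass of CaCO3 = 0.04319 × 100.09 = 4.323 g
% CaCO3 = 4.323 / 8.107 × 100 = 53.32 %

53.32 %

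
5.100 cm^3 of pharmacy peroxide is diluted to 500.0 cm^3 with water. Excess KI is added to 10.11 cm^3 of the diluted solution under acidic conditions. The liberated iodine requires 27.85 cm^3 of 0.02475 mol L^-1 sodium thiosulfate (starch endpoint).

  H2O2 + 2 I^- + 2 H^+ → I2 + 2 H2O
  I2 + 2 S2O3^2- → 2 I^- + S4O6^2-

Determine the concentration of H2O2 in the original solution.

3.342 mol/L

n(S2O3^2-) = 0.02785 × 0.02475 = 6.893 × 10^-4 mol
n(I2) = n(S2O3^2-)/2 = 3.446 × 10^-4 mol
n(H2O2) in the aliquot = 3.446 × 10^-4 mol (1:1 ratio)
[H2O2]_dilute = 3.446 × 10^-4 / 0.01011 = 0.03409 mol/L
[H2O2]_original = 0.03409 × 500.0/5.100 = 3.342 mol/L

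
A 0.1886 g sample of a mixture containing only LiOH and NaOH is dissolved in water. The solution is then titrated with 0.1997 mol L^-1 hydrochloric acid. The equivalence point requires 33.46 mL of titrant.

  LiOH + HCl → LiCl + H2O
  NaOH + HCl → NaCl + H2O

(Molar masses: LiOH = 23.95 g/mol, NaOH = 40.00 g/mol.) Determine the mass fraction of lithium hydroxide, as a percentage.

n(HCl) = 0.03346 × 0.1997 = 6.682 × 10^-3 mol
Let x = n(LiOH), y = n(NaOH).
Titrant: 1x + 1y = 6.682 × 10^-3;  mass: 23.95x + 40.00y = 0.1886
Solving, x = 4.902 × 10^-3 mol, y = 1.780 × 10^-3 mol
mass of LiOH = 4.902 × 10^-3 × 23.95 = 0.1174 g
% LiOH = 0.1174 / 0.1886 × 100 = 62.25 %

62.25 %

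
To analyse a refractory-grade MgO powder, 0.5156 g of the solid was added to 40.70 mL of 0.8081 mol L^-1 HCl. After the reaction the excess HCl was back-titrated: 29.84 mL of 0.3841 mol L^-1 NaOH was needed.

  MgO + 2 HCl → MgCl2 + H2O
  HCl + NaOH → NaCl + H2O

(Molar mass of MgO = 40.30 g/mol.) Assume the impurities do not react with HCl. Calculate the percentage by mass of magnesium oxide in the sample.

83.74 %

n(HCl) added = 0.04070 × 0.8081 = 0.03289 mol
n(NaOH) used in back-titration = 0.02984 × 0.3841 = 0.01146 mol
n(HCl) left over = 0.01146 mol (1:1 ratio)
n(HCl) consumed by analyte = 0.03289 − 0.01146 = 0.02143 mol
From the 1:2 ratio, n(MgO) = 1/2 × 0.02143 = 0.01071 mol
mass of MgO = 0.01071 × 40.30 = 0.4318 g
% MgO = 0.4318 / 0.5156 × 100 = 83.74 %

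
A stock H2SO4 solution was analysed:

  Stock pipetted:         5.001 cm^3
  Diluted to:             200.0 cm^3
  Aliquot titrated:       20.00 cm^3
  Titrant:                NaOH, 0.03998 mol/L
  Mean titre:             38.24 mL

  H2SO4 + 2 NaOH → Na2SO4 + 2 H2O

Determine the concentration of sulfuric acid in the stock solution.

1.529 mol/L

n(NaOH) = 0.03824 × 0.03998 = 1.529 × 10^-3 mol
From the 1:2 ratio, n(H2SO4) in the aliquot = 1/2 × 1.529 × 10^-3 = 7.644 × 10^-4 mol
[H2SO4]_dilute = 7.644 × 10^-4 / 0.02000 = 0.03822 mol/L
Dilution factor = 200.0 / 5.001 = 39.99
[H2SO4]_stock = 0.03822 × 39.99 = 1.529 mol/L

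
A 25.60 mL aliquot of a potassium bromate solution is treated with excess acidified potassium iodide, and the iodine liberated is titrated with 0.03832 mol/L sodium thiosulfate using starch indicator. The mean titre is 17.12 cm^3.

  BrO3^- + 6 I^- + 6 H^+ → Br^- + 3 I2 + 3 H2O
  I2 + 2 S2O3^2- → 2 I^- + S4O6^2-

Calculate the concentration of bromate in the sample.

0.004271 mol/L

n(S2O3^2-) = 0.01712 × 0.03832 = 6.560 × 10^-4 mol
n(I2) = n(S2O3^2-)/2 = 3.280 × 10^-4 mol
From the 1:3 ratio, n(BrO3^-) in the aliquot = 1/3 × 3.280 × 10^-4 = 1.093 × 10^-4 mol
[BrO3^-] = 1.093 × 10^-4 / 0.02560 = 0.004271 mol/L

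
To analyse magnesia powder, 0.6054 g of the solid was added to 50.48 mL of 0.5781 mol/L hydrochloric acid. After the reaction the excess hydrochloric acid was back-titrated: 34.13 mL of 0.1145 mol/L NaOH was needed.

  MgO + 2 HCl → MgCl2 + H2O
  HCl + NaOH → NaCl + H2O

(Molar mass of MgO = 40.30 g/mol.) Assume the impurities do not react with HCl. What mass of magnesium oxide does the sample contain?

n(HCl) added = 0.05048 × 0.5781 = 0.02918 mol
n(NaOH) used in back-titration = 0.03413 × 0.1145 = 3.908 × 10^-3 mol
n(HCl) left over = 3.908 × 10^-3 mol (1:1 ratio)
n(HCl) consumed by analyte = 0.02918 − 3.908 × 10^-3 = 0.02527 mol
From the 1:2 ratio, n(MgO) = 1/2 × 0.02527 = 0.01264 mol
mass of MgO = 0.01264 × 40.30 = 0.5093 g

0.5093 g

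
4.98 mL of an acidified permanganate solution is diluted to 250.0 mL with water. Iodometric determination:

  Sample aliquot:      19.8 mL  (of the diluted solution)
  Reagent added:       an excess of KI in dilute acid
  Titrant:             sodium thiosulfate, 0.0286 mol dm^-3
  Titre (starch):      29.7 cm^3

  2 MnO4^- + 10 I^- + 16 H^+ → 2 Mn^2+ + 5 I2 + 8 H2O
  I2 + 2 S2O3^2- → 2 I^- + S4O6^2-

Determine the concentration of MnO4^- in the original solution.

0.431 mol/L

n(S2O3^2-) = 0.0297 × 0.0286 = 8.49 × 10^-4 mol
n(I2) = n(S2O3^2-)/2 = 4.25 × 10^-4 mol
From the 2:5 ratio, n(MnO4^-) in the aliquot = 2/5 × 4.25 × 10^-4 = 1.70 × 10^-4 mol
[MnO4^-]_dilute = 1.70 × 10^-4 / 0.0198 = 0.00858 mol/L
[MnO4^-]_original = 0.00858 × 250.0/4.98 = 0.431 mol/L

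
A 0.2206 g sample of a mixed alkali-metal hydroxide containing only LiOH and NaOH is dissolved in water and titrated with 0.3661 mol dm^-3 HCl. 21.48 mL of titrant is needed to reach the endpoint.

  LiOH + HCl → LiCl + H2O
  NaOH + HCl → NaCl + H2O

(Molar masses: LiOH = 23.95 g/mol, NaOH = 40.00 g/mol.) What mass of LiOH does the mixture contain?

0.1402 g

n(HCl) = 0.02148 × 0.3661 = 7.864 × 10^-3 mol
Let x = n(LiOH), y = n(NaOH).
Titrant: 1x + 1y = 7.864 × 10^-3;  mass: 23.95x + 40.00y = 0.2206
Solving, x = 5.854 × 10^-3 mol, y = 2.010 × 10^-3 mol
mass of LiOH = 5.854 × 10^-3 × 23.95 = 0.1402 g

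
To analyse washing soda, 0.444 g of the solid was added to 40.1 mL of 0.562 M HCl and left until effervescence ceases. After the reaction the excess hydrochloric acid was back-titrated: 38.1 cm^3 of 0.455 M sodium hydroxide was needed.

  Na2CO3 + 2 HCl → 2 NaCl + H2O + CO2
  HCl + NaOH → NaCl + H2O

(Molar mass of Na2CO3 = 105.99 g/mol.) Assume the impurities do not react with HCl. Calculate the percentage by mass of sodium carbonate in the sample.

n(HCl) added = 0.0401 × 0.562 = 0.0225 mol
n(NaOH) used in back-titration = 0.0381 × 0.455 = 0.0173 mol
n(HCl) left over = 0.0173 mol (1:1 ratio)
n(HCl) consumed by analyte = 0.0225 − 0.0173 = 5.20 × 10^-3 mol
From the 1:2 ratio, n(Na2CO3) = 1/2 × 5.20 × 10^-3 = 2.60 × 10^-3 mol
mass of Na2CO3 = 2.60 × 10^-3 × 105.99 = 0.276 g
% Na2CO3 = 0.276 / 0.444 × 100 = 62.1 %

62.1 %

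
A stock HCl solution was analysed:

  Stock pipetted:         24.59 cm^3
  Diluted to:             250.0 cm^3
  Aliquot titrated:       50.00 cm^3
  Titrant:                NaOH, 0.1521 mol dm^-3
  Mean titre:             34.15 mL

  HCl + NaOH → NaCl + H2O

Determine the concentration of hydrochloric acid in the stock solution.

1.056 mol/L

n(NaOH) = 0.03415 × 0.1521 = 5.194 × 10^-3 mol
n(HCl) in the aliquot = 5.194 × 10^-3 mol (1:1 ratio)
[HCl]_dilute = 5.194 × 10^-3 / 0.05000 = 0.1039 mol/L
Dilution factor = 250.0 / 24.59 = 10.17
[HCl]_stock = 0.1039 × 10.17 = 1.056 mol/L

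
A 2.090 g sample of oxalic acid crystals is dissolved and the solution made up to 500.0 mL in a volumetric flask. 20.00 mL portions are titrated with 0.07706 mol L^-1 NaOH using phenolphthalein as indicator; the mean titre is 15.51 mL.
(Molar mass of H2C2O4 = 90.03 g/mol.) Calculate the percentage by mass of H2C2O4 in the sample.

64.36 %

H2C2O4 + 2 NaOH → Na2C2O4 + 2 H2O
n(NaOH) per titration = 0.01551 × 0.07706 = 1.195 × 10^-3 mol
From the 1:2 ratio, n(H2C2O4) in each aliquot = 1/2 × 1.195 × 10^-3 = 5.976 × 10^-4 mol
n(H2C2O4) in the whole flask = 5.976 × 10^-4 × 500.0/20.00 = 0.01494 mol
mass of H2C2O4 = 0.01494 × 90.03 = 1.345 g
% H2C2O4 = 1.345 / 2.090 × 100 = 64.36 %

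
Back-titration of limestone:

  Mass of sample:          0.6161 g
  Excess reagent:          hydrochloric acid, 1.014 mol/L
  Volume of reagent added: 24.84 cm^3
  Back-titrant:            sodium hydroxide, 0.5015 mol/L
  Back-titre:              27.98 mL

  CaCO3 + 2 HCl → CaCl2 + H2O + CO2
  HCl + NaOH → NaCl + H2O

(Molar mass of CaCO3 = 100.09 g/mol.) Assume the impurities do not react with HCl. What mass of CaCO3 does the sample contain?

0.5583 g

n(HCl) added = 0.02484 × 1.014 = 0.02519 mol
n(NaOH) used in back-titration = 0.02798 × 0.5015 = 0.01403 mol
n(HCl) left over = 0.01403 mol (1:1 ratio)
n(HCl) consumed by analyte = 0.02519 − 0.01403 = 0.01116 mol
From the 1:2 ratio, n(CaCO3) = 1/2 × 0.01116 = 5.578 × 10^-3 mol
mass of CaCO3 = 5.578 × 10^-3 × 100.09 = 0.5583 g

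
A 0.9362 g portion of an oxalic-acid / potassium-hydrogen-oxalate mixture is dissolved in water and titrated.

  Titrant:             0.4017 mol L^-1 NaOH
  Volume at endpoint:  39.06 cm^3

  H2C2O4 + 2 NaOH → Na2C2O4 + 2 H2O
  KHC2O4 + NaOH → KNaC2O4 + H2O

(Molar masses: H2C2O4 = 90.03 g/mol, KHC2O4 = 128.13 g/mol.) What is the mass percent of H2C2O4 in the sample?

62.14 %

n(NaOH) = 0.03906 × 0.4017 = 0.01569 mol
Let x = n(H2C2O4), y = n(KHC2O4).
Titrant: 2x + 1y = 0.01569;  mass: 90.03x + 128.13y = 0.9362
Solving, x = 6.462 × 10^-3 mol, y = 2.766 × 10^-3 mol
mass of H2C2O4 = 6.462 × 10^-3 × 90.03 = 0.5818 g
% H2C2O4 = 0.5818 / 0.9362 × 100 = 62.14 %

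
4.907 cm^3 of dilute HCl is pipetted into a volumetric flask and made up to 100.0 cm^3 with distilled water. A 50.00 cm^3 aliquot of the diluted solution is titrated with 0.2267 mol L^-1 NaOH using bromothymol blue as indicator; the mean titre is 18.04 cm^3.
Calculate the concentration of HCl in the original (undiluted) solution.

1.667 mol/L

HCl + NaOH → NaCl + H2O
n(NaOH) = 0.01804 × 0.2267 = 4.090 × 10^-3 mol
n(HCl) in the aliquot = 4.090 × 10^-3 mol (1:1 ratio)
[HCl]_dilute = 4.090 × 10^-3 / 0.05000 = 0.08179 mol/L
Dilution factor = 100.0 / 4.907 = 20.38
[HCl]_stock = 0.08179 × 20.38 = 1.667 mol/L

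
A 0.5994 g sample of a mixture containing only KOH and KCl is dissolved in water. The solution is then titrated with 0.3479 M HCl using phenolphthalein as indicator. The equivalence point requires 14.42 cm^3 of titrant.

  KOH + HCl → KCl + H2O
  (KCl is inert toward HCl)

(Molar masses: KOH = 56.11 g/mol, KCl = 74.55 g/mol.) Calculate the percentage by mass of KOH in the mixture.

n(HCl) = 0.01442 × 0.3479 = 5.017 × 10^-3 mol
Let x = n(KOH), y = n(KCl).
Titrant: 1x = 5.017 × 10^-3;  mass: 56.11x + 74.55y = 0.5994
Solving, x = 5.017 × 10^-3 mol, y = 4.264 × 10^-3 mol
mass of KOH = 5.017 × 10^-3 × 56.11 = 0.2815 g
% KOH = 0.2815 / 0.5994 × 100 = 46.96 %

46.96 %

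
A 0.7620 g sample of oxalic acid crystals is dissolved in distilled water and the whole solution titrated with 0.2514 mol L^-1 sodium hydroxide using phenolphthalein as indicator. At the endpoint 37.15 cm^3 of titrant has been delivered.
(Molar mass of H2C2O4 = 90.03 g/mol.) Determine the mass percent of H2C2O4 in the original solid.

55.17 %

H2C2O4 + 2 NaOH → Na2C2O4 + 2 H2O
n(NaOH) = 0.03715 L × 0.2514 mol/L = 9.340 × 10^-3 mol
From the 1:2 ratio, n(H2C2O4) = 1/2 × 9.340 × 10^-3 = 4.670 × 10^-3 mol
mass of H2C2O4 = 4.670 × 10^-3 × 90.03 g/mol = 0.4204 g
% H2C2O4 = 0.4204 / 0.7620 × 100 = 55.17 %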